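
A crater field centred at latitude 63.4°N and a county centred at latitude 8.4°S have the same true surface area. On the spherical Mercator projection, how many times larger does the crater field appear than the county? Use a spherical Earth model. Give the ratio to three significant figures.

4.88

Mercator is conformal with k = sec φ, so areal scale = k² = sec²φ.
At 63.4°: sec²(63.4°) = 1/0.4478² = 4.988.
At 8.4°: sec²(8.4°) = 1/0.9893² = 1.022.
Ratio = 4.988/1.022 = cos²(8.4°)/cos²(63.4°) ≈ 4.88.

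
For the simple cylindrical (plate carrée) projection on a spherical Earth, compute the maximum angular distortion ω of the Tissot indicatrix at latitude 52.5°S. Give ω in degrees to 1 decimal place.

In the plate carrée (x = Rλ, y = Rφ), meridians are true-scale (h = 1) and parallels are stretched by k = sec φ.
At 52.5°: h = 1.000, k = 1.643; principal scales a = 1.643, b = 1.000.
sin(ω/2) = (a − b)/(a + b) = 0.6427/2.643 = 0.2432, so ω = 2 arcsin(0.2432) ≈ 28.2°.

28.2°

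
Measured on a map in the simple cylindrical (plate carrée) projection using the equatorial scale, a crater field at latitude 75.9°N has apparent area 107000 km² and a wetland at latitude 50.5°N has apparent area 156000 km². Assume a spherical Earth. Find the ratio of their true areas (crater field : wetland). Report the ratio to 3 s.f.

0.263

Plate carrée has h = 1 and k = sec φ, giving areal scale sec φ; true area = (apparent area) · cos φ.
True area of crater field: 107000 × cos(75.9°) = 107000 × 0.2436 = 26070 km².
True area of wetland: 156000 × cos(50.5°) = 156000 × 0.6361 = 99230 km².
Ratio = 26070 / 99230 ≈ 0.263.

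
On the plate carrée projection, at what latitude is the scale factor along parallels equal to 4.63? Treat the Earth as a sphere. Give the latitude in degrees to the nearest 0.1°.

77.5°

Plate carrée: h = 1, k = sec φ along parallels.
sec φ = 4.63  ⇒  cos φ = 0.2160  ⇒  φ ≈ 77.5°.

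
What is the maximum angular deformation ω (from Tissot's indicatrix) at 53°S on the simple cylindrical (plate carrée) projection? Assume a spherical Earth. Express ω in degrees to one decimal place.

For the equirectangular projection with φ₀ = 0 (plate carrée), h = 1 along meridians and k = sec φ along parallels.
At 53°: h = 1.000, k = 1.662; principal scales a = 1.662, b = 1.000.
sin(ω/2) = (a − b)/(a + b) = 0.6616/2.662 = 0.2486, so ω = 2 arcsin(0.2486) ≈ 28.8°.

28.8°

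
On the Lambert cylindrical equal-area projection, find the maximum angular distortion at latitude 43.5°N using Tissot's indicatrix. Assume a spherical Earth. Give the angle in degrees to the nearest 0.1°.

The Lambert cylindrical equal-area projection is the cylindrical equal-area projection with its standard parallel at the equator (φ₀ = 0). A cylindrical equal-area projection with standard parallel φ₀ has meridian scale h = cos φ / cos φ₀ and parallel scale k = cos φ₀ / cos φ (so areas are preserved, h·k = 1).
At 43.5°: h = 0.7254, k = 1.379; principal scales a = 1.379, b = 0.7254.
sin(ω/2) = (a − b)/(a + b) = 0.6532/2.104 = 0.3105, so ω = 2 arcsin(0.3105) ≈ 36.2°.

36.2°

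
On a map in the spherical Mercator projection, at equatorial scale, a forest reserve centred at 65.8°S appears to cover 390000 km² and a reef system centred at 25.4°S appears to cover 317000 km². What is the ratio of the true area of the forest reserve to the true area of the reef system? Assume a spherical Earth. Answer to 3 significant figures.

0.253

Since Mercator area scale is 1/cos²φ, the true area equals the apparent area multiplied by cos²φ.
True area of forest reserve: 390000 × cos²(65.8°) = 390000 × 0.1680 = 65530 km².
True area of reef system: 317000 × cos²(25.4°) = 317000 × 0.8160 = 258700 km².
Ratio = 65530 / 258700 ≈ 0.253.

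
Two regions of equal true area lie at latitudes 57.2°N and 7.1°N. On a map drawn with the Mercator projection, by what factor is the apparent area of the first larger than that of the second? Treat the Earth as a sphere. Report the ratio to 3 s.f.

3.36

Mercator is conformal with k = sec φ, so areal scale = k² = sec²φ.
At 57.2°: sec²(57.2°) = 1/0.5417² = 3.408.
At 7.1°: sec²(7.1°) = 1/0.9923² = 1.016.
Ratio = 3.408/1.016 = cos²(7.1°)/cos²(57.2°) ≈ 3.36.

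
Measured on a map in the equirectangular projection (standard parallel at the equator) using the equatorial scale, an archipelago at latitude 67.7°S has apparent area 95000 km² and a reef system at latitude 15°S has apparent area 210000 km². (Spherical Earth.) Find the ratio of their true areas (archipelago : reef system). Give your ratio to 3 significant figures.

0.178

On the plate carrée, areal scale = h·k = 1 × sec φ, so true area = apparent × cos φ.
True area of archipelago: 95000 × cos(67.7°) = 95000 × 0.3795 = 36050 km².
True area of reef system: 210000 × cos(15°) = 210000 × 0.9659 = 202800 km².
Ratio = 36050 / 202800 ≈ 0.178.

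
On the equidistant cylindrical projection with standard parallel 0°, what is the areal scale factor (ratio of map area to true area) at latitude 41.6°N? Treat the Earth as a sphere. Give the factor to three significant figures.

For the equirectangular projection with φ₀ = 0 (plate carrée), h = 1 along meridians and k = sec φ along parallels.
Areal scale = h·k = 1 × sec φ; at 41.6°, h = 1.000, k = 1.337, so h·k = 1.337.

1.34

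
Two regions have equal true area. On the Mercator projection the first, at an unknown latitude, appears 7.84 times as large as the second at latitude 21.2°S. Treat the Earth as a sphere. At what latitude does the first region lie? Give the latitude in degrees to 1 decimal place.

On Mercator, (apparent₁)/(apparent₂) = sec²φ₁ / sec²φ₂ when true areas are equal.
cos²φ₂ / cos²φ₁ = 7.84  ⇒  cos φ₁ = cos 21.2° / √7.84 = 0.9323/2.800 = 0.3330.
φ₁ = arccos(0.3330) ≈ 70.6°.

70.6°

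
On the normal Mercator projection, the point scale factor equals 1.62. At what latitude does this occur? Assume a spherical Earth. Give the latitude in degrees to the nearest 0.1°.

51.9°

Mercator scale is k = sec φ = 1/cos φ.
1/cos φ = 1.62  ⇒  cos φ = 0.6173  ⇒  φ = arccos(0.6173) ≈ 51.9°.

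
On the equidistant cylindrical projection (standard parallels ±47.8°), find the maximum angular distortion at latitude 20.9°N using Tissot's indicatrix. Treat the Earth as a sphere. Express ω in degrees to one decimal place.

18.8°

The equidistant cylindrical projection with φ₀ = 47.8° has h = 1 (meridians true) and k = cos φ₀ / cos φ along parallels.
At 20.9°: h = 1.000, k = 0.7190; principal scales a = 1.000, b = 0.7190.
sin(ω/2) = (a − b)/(a + b) = 0.2810/1.719 = 0.1634, so ω = 2 arcsin(0.1634) ≈ 18.8°.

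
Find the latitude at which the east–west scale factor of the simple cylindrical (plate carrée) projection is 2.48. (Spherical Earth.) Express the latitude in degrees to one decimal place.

66.2°

Plate carrée: h = 1, k = sec φ along parallels.
sec φ = 2.48  ⇒  cos φ = 0.4032  ⇒  φ ≈ 66.2°.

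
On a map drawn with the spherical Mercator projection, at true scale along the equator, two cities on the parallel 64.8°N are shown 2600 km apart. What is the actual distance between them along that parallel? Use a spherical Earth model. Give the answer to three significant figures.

Mercator is conformal, so the point scale is isotropic: h = k = sec φ = 1/cos φ.
Along the parallel at 64.8°, map distances are exaggerated by k = sec 64.8° = 2.349.
True distance = 2600 / 2.349 = 2600 × cos 64.8° ≈ 1110 km.

1110 km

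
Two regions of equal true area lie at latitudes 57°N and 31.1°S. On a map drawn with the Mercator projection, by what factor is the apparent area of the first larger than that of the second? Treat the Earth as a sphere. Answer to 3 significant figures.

2.47

Mercator areal scale is sec²φ.
At 57°: sec²(57°) = 1/0.5446² = 3.371.
At 31.1°: sec²(31.1°) = 1/0.8563² = 1.364.
Ratio = 3.371/1.364 = cos²(31.1°)/cos²(57°) ≈ 2.47.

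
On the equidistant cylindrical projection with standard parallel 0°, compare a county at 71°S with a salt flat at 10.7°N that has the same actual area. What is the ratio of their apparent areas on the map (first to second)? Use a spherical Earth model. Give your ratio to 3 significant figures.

Plate carrée maps x = Rλ, y = Rφ. The meridian scale is h = 1 and the parallel scale is k = 1/cos φ = sec φ.
Areal scale at 71°: h·k = 1.000 × 3.072 = 3.072.
Areal scale at 10.7°: h·k = 1.000 × 1.018 = 1.018.
Ratio = 3.072/1.018 ≈ 3.02.

3.02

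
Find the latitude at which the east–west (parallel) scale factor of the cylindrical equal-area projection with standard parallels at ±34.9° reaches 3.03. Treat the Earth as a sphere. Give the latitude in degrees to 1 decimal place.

For cylindrical equal-area with standard parallel φ₀, h = cos φ / cos φ₀ and k = cos φ₀ / cos φ, so h·k = 1.
k = cos φ₀ / cos φ = 3.03  ⇒  cos φ = cos 34.9° / 3.03 = 0.2707.
φ = arccos(0.2707) ≈ 74.3°.

74.3°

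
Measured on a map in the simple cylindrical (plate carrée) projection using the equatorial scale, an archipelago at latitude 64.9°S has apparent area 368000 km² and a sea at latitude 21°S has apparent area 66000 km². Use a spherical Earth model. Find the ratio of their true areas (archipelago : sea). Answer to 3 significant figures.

2.53

Plate carrée has h = 1 and k = sec φ, giving areal scale sec φ; true area = (apparent area) · cos φ.
True area of archipelago: 368000 × cos(64.9°) = 368000 × 0.4242 = 156100 km².
True area of sea: 66000 × cos(21°) = 66000 × 0.9336 = 61620 km².
Ratio = 156100 / 61620 ≈ 2.53.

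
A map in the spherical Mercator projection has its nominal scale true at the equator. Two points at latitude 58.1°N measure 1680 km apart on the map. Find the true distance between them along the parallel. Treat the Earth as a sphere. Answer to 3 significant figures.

888 km

Mercator is conformal, so the point scale is isotropic: h = k = sec φ = 1/cos φ.
Along the parallel at 58.1°, map distances are exaggerated by k = sec 58.1° = 1.892.
True distance = 1680 / 1.892 = 1680 × cos 58.1° ≈ 888 km.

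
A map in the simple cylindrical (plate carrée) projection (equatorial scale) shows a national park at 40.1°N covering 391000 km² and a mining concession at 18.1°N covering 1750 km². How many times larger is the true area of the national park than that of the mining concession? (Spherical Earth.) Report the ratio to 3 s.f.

180

On the plate carrée, areal scale = h·k = 1 × sec φ, so true area = apparent × cos φ.
True area of national park: 391000 × cos(40.1°) = 391000 × 0.7649 = 299100 km².
True area of mining concession: 1750 × cos(18.1°) = 1750 × 0.9505 = 1663 km².
Ratio = 299100 / 1663 ≈ 180.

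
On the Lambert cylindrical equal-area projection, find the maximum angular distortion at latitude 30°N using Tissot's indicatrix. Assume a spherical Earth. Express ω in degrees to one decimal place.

16.4°

The Lambert cylindrical equal-area projection is the cylindrical equal-area projection with its standard parallel at the equator (φ₀ = 0). Cylindrical equal-area (φ₀ = 0°): h = cos φ / cos 0° along meridians, k = cos 0° / cos φ along parallels; h·k = 1.
At 30°: h = 0.8660, k = 1.155; principal scales a = 1.155, b = 0.8660.
sin(ω/2) = (a − b)/(a + b) = 0.2887/2.021 = 0.1429, so ω = 2 arcsin(0.1429) ≈ 16.4°.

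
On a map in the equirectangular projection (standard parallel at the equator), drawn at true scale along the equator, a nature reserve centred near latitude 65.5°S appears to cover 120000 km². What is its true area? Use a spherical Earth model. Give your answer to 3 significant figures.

49800 km²

For the equirectangular projection with φ₀ = 0 (plate carrée), h = 1 along meridians and k = sec φ along parallels.
Areal scale = h·k = 1 × sec φ; at 65.5°, h = 1.000, k = 2.411, so h·k = 2.411.
True area = apparent / (areal scale) = 120000 / 2.411 ≈ 49800 km².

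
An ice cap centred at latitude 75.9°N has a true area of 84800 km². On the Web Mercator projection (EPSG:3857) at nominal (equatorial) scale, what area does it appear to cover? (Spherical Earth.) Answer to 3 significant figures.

1430000 km²

The Mercator projection is conformal; its linear scale factor is the same in every direction and equals sec φ = 1/cos φ.
Areal scale = k² = sec²φ = 1/cos²(75.9°) = 1/0.2436² = 16.85.
Apparent area = 84800 × 16.85 ≈ 1430000 km².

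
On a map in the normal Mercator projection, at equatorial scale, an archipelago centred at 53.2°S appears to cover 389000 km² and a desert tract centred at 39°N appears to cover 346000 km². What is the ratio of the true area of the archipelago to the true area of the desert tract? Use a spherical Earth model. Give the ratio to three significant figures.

0.668

Mercator's areal exaggeration is sec²φ; hence true area = (apparent area) · cos²φ.
True area of archipelago: 389000 × cos²(53.2°) = 389000 × 0.3588 = 139600 km².
True area of desert tract: 346000 × cos²(39°) = 346000 × 0.6040 = 209000 km².
Ratio = 139600 / 209000 ≈ 0.668.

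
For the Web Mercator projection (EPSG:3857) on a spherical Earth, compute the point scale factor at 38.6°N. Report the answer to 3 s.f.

Mercator is conformal, so the point scale is isotropic: h = k = sec φ = 1/cos φ.
k = 1/cos 38.6° = 1/0.7815 = 1.280.

1.28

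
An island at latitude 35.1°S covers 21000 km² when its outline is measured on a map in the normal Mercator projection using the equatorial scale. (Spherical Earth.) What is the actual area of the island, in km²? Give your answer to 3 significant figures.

For Mercator, h = k = sec φ (a conformal cylindrical projection has a single point scale, 1/cos φ).
Areal scale = k² = sec²φ = 1/cos²(35.1°) = 1/0.8181² = 1.494.
True area = apparent / (areal scale) = 21000 / 1.494 ≈ 14100 km².

14100 km²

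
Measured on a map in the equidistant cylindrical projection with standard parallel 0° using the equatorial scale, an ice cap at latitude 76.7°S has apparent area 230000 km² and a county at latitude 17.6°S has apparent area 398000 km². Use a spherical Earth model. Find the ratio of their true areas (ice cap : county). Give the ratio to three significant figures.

0.139

Plate carrée has h = 1 and k = sec φ, giving areal scale sec φ; true area = (apparent area) · cos φ.
True area of ice cap: 230000 × cos(76.7°) = 230000 × 0.2300 = 52910 km².
True area of county: 398000 × cos(17.6°) = 398000 × 0.9532 = 379400 km².
Ratio = 52910 / 379400 ≈ 0.139.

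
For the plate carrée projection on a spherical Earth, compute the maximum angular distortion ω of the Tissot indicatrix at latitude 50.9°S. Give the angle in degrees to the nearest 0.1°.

26.2°

For the equirectangular projection with φ₀ = 0 (plate carrée), h = 1 along meridians and k = sec φ along parallels.
At 50.9°: h = 1.000, k = 1.586; principal scales a = 1.586, b = 1.000.
sin(ω/2) = (a − b)/(a + b) = 0.5856/2.586 = 0.2265, so ω = 2 arcsin(0.2265) ≈ 26.2°.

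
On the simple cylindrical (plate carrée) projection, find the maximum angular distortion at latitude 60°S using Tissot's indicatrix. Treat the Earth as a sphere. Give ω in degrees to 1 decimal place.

38.9°

In the plate carrée (x = Rλ, y = Rφ), meridians are true-scale (h = 1) and parallels are stretched by k = sec φ.
At 60°: h = 1.000, k = 2.000; principal scales a = 2.000, b = 1.000.
sin(ω/2) = (a − b)/(a + b) = 1.0000/3.000 = 0.3333, so ω = 2 arcsin(0.3333) ≈ 38.9°.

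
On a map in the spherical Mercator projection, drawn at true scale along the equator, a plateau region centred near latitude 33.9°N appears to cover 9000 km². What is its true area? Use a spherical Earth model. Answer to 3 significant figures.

Mercator is conformal, so the point scale is isotropic: h = k = sec φ = 1/cos φ.
Areal scale = k² = sec²φ = 1/cos²(33.9°) = 1/0.8300² = 1.452.
True area = apparent / (areal scale) = 9000 / 1.452 ≈ 6200 km².

6200 km²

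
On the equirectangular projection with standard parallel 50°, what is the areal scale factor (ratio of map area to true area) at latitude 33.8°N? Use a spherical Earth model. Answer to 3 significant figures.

In the equirectangular projection with standard parallel φ₀ = 50° (x = Rλ cos φ₀, y = Rφ), meridians are true-scale (h = 1) and the parallel scale is k = cos φ₀ / cos φ.
Areal scale = h·k = 1 × cos φ₀ / cos φ; at 33.8°, h = 1.000, k = 0.7735, so h·k = 0.7735.

0.774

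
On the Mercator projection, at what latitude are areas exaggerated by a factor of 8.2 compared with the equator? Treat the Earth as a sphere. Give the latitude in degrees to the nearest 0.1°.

69.6°

Mercator areal scale is sec²φ.
sec²φ = 8.2  ⇒  cos²φ = 0.1220  ⇒  cos φ = 0.3492.
φ = arccos(0.3492) ≈ 69.6°.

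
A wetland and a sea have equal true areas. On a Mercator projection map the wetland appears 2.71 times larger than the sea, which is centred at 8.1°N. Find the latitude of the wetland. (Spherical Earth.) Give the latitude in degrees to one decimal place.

On Mercator, (apparent₁)/(apparent₂) = sec²φ₁ / sec²φ₂ when true areas are equal.
cos²φ₂ / cos²φ₁ = 2.71  ⇒  cos φ₁ = cos 8.1° / √2.71 = 0.9900/1.646 = 0.6014.
φ₁ = arccos(0.6014) ≈ 53.0°.

53.0°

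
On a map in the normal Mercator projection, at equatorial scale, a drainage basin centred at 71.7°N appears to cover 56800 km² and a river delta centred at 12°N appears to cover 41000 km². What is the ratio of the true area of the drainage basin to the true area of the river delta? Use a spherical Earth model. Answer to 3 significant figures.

0.143

Mercator's areal exaggeration is sec²φ; hence true area = (apparent area) · cos²φ.
True area of drainage basin: 56800 × cos²(71.7°) = 56800 × 0.09859 = 5600 km².
True area of river delta: 41000 × cos²(12°) = 41000 × 0.9568 = 39230 km².
Ratio = 5600 / 39230 ≈ 0.143.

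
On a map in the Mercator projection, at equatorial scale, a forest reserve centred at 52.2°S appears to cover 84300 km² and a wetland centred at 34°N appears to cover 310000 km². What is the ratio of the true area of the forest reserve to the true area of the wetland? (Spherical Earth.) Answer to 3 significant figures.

On Mercator the areal scale is sec²φ, so true area = apparent × cos²φ.
True area of forest reserve: 84300 × cos²(52.2°) = 84300 × 0.3757 = 31670 km².
True area of wetland: 310000 × cos²(34°) = 310000 × 0.6873 = 213100 km².
Ratio = 31670 / 213100 ≈ 0.149.

0.149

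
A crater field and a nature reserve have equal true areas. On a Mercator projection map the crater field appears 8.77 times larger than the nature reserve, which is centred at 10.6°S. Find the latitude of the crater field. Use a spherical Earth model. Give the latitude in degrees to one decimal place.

Mercator areal scale is sec²φ, so apparent-area ratio = sec²φ₁ / sec²φ₂ = cos²φ₂ / cos²φ₁.
cos²φ₂ / cos²φ₁ = 8.77  ⇒  cos φ₁ = cos 10.6° / √8.77 = 0.9829/2.961 = 0.3319.
φ₁ = arccos(0.3319) ≈ 70.6°.

70.6°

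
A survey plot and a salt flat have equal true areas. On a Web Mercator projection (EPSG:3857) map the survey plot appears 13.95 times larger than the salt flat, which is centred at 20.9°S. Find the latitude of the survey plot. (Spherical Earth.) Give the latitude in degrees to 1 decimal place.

On Mercator, (apparent₁)/(apparent₂) = sec²φ₁ / sec²φ₂ when true areas are equal.
cos²φ₂ / cos²φ₁ = 13.95  ⇒  cos φ₁ = cos 20.9° / √13.95 = 0.9342/3.735 = 0.2501.
φ₁ = arccos(0.2501) ≈ 75.5°.

75.5°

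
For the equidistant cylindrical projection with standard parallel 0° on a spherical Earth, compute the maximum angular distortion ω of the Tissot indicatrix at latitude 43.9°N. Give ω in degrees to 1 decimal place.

Plate carrée maps x = Rλ, y = Rφ. The meridian scale is h = 1 and the parallel scale is k = 1/cos φ = sec φ.
At 43.9°: h = 1.000, k = 1.388; principal scales a = 1.388, b = 1.000.
sin(ω/2) = (a − b)/(a + b) = 0.3878/2.388 = 0.1624, so ω = 2 arcsin(0.1624) ≈ 18.7°.

18.7°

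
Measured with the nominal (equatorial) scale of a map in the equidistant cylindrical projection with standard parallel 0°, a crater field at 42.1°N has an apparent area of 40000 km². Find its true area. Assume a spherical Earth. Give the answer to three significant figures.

29700 km²

In the plate carrée (x = Rλ, y = Rφ), meridians are true-scale (h = 1) and parallels are stretched by k = sec φ.
Areal scale = h·k = 1 × sec φ; at 42.1°, h = 1.000, k = 1.348, so h·k = 1.348.
True area = apparent / (areal scale) = 40000 / 1.348 ≈ 29700 km².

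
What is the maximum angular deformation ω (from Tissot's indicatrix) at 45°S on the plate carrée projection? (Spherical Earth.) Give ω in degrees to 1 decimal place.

In the plate carrée (x = Rλ, y = Rφ), meridians are true-scale (h = 1) and parallels are stretched by k = sec φ.
At 45°: h = 1.000, k = 1.414; principal scales a = 1.414, b = 1.000.
sin(ω/2) = (a − b)/(a + b) = 0.4142/2.414 = 0.1716, so ω = 2 arcsin(0.1716) ≈ 19.8°.

19.8°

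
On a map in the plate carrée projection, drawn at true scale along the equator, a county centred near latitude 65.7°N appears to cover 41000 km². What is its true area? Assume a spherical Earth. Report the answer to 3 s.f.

16900 km²

Plate carrée maps x = Rλ, y = Rφ. The meridian scale is h = 1 and the parallel scale is k = 1/cos φ = sec φ.
Areal scale = h·k = 1 × sec φ; at 65.7°, h = 1.000, k = 2.430, so h·k = 2.430.
True area = apparent / (areal scale) = 41000 / 2.430 ≈ 16900 km².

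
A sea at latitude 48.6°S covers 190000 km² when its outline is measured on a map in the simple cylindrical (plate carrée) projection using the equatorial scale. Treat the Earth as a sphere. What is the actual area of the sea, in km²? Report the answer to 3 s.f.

126000 km²

In the plate carrée (x = Rλ, y = Rφ), meridians are true-scale (h = 1) and parallels are stretched by k = sec φ.
Areal scale = h·k = 1 × sec φ; at 48.6°, h = 1.000, k = 1.512, so h·k = 1.512.
True area = apparent / (areal scale) = 190000 / 1.512 ≈ 126000 km².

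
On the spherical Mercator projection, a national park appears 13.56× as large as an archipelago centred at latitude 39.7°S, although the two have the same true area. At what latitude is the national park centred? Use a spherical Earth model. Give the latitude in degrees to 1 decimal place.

77.9°

For equal true areas on Mercator, apparent areas scale as sec²φ, so the ratio is cos²φ₂ / cos²φ₁.
cos²φ₂ / cos²φ₁ = 13.56  ⇒  cos φ₁ = cos 39.7° / √13.56 = 0.7694/3.682 = 0.2089.
φ₁ = arccos(0.2089) ≈ 77.9°.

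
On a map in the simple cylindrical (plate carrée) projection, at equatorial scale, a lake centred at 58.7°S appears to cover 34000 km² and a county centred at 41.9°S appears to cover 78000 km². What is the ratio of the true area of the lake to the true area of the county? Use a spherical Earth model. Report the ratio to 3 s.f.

0.304

Plate carrée has h = 1 and k = sec φ, giving areal scale sec φ; true area = (apparent area) · cos φ.
True area of lake: 34000 × cos(58.7°) = 34000 × 0.5195 = 17660 km².
True area of county: 78000 × cos(41.9°) = 78000 × 0.7443 = 58060 km².
Ratio = 17660 / 58060 ≈ 0.304.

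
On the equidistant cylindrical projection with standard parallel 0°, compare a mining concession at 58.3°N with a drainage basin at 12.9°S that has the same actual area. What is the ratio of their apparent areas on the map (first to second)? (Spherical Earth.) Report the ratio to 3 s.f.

1.86

In the plate carrée (x = Rλ, y = Rφ), meridians are true-scale (h = 1) and parallels are stretched by k = sec φ.
Areal scale at 58.3°: h·k = 1.000 × 1.903 = 1.903.
Areal scale at 12.9°: h·k = 1.000 × 1.026 = 1.026.
Ratio = 1.903/1.026 ≈ 1.86.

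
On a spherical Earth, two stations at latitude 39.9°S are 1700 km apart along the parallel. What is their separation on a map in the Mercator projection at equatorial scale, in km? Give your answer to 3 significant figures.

2220 km

The Mercator projection is conformal; its linear scale factor is the same in every direction and equals sec φ = 1/cos φ.
Along the parallel, k = sec 39.9° = 1/0.7672 = 1.304.
Map distance = 1700 × 1.304 ≈ 2220 km.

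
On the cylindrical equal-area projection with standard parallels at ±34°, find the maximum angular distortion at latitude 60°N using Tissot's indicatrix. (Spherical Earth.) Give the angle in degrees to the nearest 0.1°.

55.6°

A cylindrical equal-area projection with standard parallel φ₀ has meridian scale h = cos φ / cos φ₀ and parallel scale k = cos φ₀ / cos φ (so areas are preserved, h·k = 1).
At 60°: h = 0.6031, k = 1.658; principal scales a = 1.658, b = 0.6031.
sin(ω/2) = (a − b)/(a + b) = 1.055/2.261 = 0.4666, so ω = 2 arcsin(0.4666) ≈ 55.6°.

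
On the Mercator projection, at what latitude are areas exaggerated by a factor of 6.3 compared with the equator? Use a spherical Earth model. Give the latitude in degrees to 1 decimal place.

66.5°

Mercator areal scale is sec²φ.
sec²φ = 6.3  ⇒  cos²φ = 0.1587  ⇒  cos φ = 0.3984.
φ = arccos(0.3984) ≈ 66.5°.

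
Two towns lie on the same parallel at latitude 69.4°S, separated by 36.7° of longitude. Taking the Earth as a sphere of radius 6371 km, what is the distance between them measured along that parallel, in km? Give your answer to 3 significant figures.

Arc length along a parallel = R cos φ · Δλ (with Δλ in radians).
= 6371 × cos 69.4° × (36.7° × π/180) = 6371 × 0.3518 × 0.6405 ≈ 1440 km.

1440 km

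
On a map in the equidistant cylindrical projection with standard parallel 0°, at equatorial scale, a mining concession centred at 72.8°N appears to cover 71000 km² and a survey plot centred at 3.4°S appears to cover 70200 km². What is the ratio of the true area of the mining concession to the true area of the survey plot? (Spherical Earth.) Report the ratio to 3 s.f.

Plate carrée has h = 1 and k = sec φ, giving areal scale sec φ; true area = (apparent area) · cos φ.
True area of mining concession: 71000 × cos(72.8°) = 71000 × 0.2957 = 21000 km².
True area of survey plot: 70200 × cos(3.4°) = 70200 × 0.9982 = 70080 km².
Ratio = 21000 / 70080 ≈ 0.300.

0.300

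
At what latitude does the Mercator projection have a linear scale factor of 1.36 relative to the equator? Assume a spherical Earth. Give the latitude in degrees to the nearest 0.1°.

42.7°

Mercator scale is k = sec φ = 1/cos φ.
1/cos φ = 1.36  ⇒  cos φ = 0.7353  ⇒  φ = arccos(0.7353) ≈ 42.7°.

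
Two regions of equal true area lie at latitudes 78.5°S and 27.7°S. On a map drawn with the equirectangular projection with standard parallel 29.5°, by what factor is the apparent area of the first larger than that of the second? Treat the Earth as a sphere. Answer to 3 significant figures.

The equidistant cylindrical projection with φ₀ = 29.5° has h = 1 (meridians true) and k = cos φ₀ / cos φ along parallels.
Areal scale at 78.5°: h·k = 1.000 × 4.366 = 4.366.
Areal scale at 27.7°: h·k = 1.000 × 0.9830 = 0.9830.
Ratio = 4.366/0.9830 ≈ 4.44.

4.44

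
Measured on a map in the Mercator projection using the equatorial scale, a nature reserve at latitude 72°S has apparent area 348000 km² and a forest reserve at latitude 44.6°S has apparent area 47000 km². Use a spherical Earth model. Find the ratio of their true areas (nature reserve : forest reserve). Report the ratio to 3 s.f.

1.39

Since Mercator area scale is 1/cos²φ, the true area equals the apparent area multiplied by cos²φ.
True area of nature reserve: 348000 × cos²(72°) = 348000 × 0.09549 = 33230 km².
True area of forest reserve: 47000 × cos²(44.6°) = 47000 × 0.5070 = 23830 km².
Ratio = 33230 / 23830 ≈ 1.39.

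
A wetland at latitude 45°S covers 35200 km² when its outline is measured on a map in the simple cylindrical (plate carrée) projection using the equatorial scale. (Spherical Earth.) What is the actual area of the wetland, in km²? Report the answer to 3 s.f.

For the equirectangular projection with φ₀ = 0 (plate carrée), h = 1 along meridians and k = sec φ along parallels.
Areal scale = h·k = 1 × sec φ; at 45°, h = 1.000, k = 1.414, so h·k = 1.414.
True area = apparent / (areal scale) = 35200 / 1.414 ≈ 24900 km².

24900 km²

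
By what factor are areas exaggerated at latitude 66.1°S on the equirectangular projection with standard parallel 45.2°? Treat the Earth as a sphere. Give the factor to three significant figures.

With standard parallel φ₀ = 45.2°, the equirectangular projection gives x = Rλ cos φ₀, y = Rφ, so h = 1 and k = cos 45.2° / cos φ.
Areal scale = h·k = 1 × cos φ₀ / cos φ; at 66.1°, h = 1.000, k = 1.739, so h·k = 1.739.

1.74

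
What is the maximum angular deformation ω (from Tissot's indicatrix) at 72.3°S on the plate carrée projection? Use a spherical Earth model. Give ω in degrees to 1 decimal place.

In the plate carrée (x = Rλ, y = Rφ), meridians are true-scale (h = 1) and parallels are stretched by k = sec φ.
At 72.3°: h = 1.000, k = 3.289; principal scales a = 3.289, b = 1.000.
sin(ω/2) = (a − b)/(a + b) = 2.289/4.289 = 0.5337, so ω = 2 arcsin(0.5337) ≈ 64.5°.

64.5°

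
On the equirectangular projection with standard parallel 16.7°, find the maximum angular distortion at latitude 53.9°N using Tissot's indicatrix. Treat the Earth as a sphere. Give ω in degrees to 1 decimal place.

With standard parallel φ₀ = 16.7°, the equirectangular projection gives x = Rλ cos φ₀, y = Rφ, so h = 1 and k = cos 16.7° / cos φ.
At 53.9°: h = 1.000, k = 1.626; principal scales a = 1.626, b = 1.000.
sin(ω/2) = (a − b)/(a + b) = 0.6256/2.626 = 0.2383, so ω = 2 arcsin(0.2383) ≈ 27.6°.

27.6°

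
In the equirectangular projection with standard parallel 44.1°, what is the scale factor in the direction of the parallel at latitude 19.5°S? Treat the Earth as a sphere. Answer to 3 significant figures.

The equidistant cylindrical projection with φ₀ = 44.1° has h = 1 (meridians true) and k = cos φ₀ / cos φ along parallels.
k = cos 44.1° / cos 19.5° = 0.7181/0.9426 = 0.7618.

0.762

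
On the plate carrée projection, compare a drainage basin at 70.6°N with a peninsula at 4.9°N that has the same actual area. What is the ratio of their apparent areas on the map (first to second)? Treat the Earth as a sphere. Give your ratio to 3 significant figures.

3.00

Plate carrée maps x = Rλ, y = Rφ. The meridian scale is h = 1 and the parallel scale is k = 1/cos φ = sec φ.
Areal scale at 70.6°: h·k = 1.000 × 3.011 = 3.011.
Areal scale at 4.9°: h·k = 1.000 × 1.004 = 1.004.
Ratio = 3.011/1.004 ≈ 3.00.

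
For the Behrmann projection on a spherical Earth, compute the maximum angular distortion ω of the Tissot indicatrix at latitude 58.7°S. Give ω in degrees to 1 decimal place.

Behrmann is a cylindrical equal-area projection with standard parallels at ±30°. Cylindrical equal-area (φ₀ = 30°): h = cos φ / cos 30° along meridians, k = cos 30° / cos φ along parallels; h·k = 1.
At 58.7°: h = 0.5999, k = 1.667; principal scales a = 1.667, b = 0.5999.
sin(ω/2) = (a − b)/(a + b) = 1.067/2.267 = 0.4707, so ω = 2 arcsin(0.4707) ≈ 56.2°.

56.2°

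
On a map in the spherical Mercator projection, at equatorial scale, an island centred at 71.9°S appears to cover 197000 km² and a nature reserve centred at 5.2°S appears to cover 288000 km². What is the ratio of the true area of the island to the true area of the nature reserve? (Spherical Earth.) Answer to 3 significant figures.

On Mercator the areal scale is sec²φ, so true area = apparent × cos²φ.
True area of island: 197000 × cos²(71.9°) = 197000 × 0.09652 = 19010 km².
True area of nature reserve: 288000 × cos²(5.2°) = 288000 × 0.9918 = 285600 km².
Ratio = 19010 / 285600 ≈ 0.0666.

0.0666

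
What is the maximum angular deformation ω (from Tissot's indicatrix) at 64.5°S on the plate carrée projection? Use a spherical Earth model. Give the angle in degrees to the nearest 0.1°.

46.9°

For the equirectangular projection with φ₀ = 0 (plate carrée), h = 1 along meridians and k = sec φ along parallels.
At 64.5°: h = 1.000, k = 2.323; principal scales a = 2.323, b = 1.000.
sin(ω/2) = (a − b)/(a + b) = 1.323/3.323 = 0.3981, so ω = 2 arcsin(0.3981) ≈ 46.9°.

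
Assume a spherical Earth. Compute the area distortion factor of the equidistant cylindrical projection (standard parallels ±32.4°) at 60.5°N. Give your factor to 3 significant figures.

The equidistant cylindrical projection with φ₀ = 32.4° has h = 1 (meridians true) and k = cos φ₀ / cos φ along parallels.
Areal scale = h·k = 1 × cos φ₀ / cos φ; at 60.5°, h = 1.000, k = 1.715, so h·k = 1.715.

1.71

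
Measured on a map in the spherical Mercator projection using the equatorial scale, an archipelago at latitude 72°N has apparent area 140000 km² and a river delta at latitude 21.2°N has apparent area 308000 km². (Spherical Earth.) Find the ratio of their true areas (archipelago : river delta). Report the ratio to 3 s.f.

0.0499

Since Mercator area scale is 1/cos²φ, the true area equals the apparent area multiplied by cos²φ.
True area of archipelago: 140000 × cos²(72°) = 140000 × 0.09549 = 13370 km².
True area of river delta: 308000 × cos²(21.2°) = 308000 × 0.8692 = 267700 km².
Ratio = 13370 / 267700 ≈ 0.0499.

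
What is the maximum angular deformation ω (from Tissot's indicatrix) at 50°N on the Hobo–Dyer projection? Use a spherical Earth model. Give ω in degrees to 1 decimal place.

23.9°

Hobo–Dyer is a cylindrical equal-area projection with standard parallels at ±37.5°. A cylindrical equal-area projection with standard parallel φ₀ has meridian scale h = cos φ / cos φ₀ and parallel scale k = cos φ₀ / cos φ (so areas are preserved, h·k = 1).
At 50°: h = 0.8102, k = 1.234; principal scales a = 1.234, b = 0.8102.
sin(ω/2) = (a − b)/(a + b) = 0.4240/2.044 = 0.2074, so ω = 2 arcsin(0.2074) ≈ 23.9°.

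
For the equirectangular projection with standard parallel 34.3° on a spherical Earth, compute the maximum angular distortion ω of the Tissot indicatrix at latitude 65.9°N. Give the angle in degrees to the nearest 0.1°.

With standard parallel φ₀ = 34.3°, the equirectangular projection gives x = Rλ cos φ₀, y = Rφ, so h = 1 and k = cos 34.3° / cos φ.
At 65.9°: h = 1.000, k = 2.023; principal scales a = 2.023, b = 1.000.
sin(ω/2) = (a − b)/(a + b) = 1.023/3.023 = 0.3384, so ω = 2 arcsin(0.3384) ≈ 39.6°.

39.6°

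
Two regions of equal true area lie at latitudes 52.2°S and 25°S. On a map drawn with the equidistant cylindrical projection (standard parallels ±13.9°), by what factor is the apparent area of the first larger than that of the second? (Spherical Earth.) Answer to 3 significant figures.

1.48

The equidistant cylindrical projection with φ₀ = 13.9° has h = 1 (meridians true) and k = cos φ₀ / cos φ along parallels.
Areal scale at 52.2°: h·k = 1.000 × 1.584 = 1.584.
Areal scale at 25°: h·k = 1.000 × 1.071 = 1.071.
Ratio = 1.584/1.071 ≈ 1.48.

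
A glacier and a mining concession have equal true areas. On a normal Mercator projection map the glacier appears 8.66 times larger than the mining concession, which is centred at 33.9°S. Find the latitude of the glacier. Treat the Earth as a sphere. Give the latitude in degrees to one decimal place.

73.6°

Mercator areal scale is sec²φ, so apparent-area ratio = sec²φ₁ / sec²φ₂ = cos²φ₂ / cos²φ₁.
cos²φ₂ / cos²φ₁ = 8.66  ⇒  cos φ₁ = cos 33.9° / √8.66 = 0.8300/2.943 = 0.2820.
φ₁ = arccos(0.2820) ≈ 73.6°.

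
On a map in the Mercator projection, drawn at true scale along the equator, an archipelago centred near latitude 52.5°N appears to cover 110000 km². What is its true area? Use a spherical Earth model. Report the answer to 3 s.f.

40800 km²

For Mercator, h = k = sec φ (a conformal cylindrical projection has a single point scale, 1/cos φ).
Areal scale = k² = sec²φ = 1/cos²(52.5°) = 1/0.6088² = 2.698.
True area = apparent / (areal scale) = 110000 / 2.698 ≈ 40800 km².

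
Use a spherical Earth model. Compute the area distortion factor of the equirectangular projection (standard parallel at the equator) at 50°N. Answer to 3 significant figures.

In the plate carrée (x = Rλ, y = Rφ), meridians are true-scale (h = 1) and parallels are stretched by k = sec φ.
Areal scale = h·k = 1 × sec φ; at 50°, h = 1.000, k = 1.556, so h·k = 1.556.

1.56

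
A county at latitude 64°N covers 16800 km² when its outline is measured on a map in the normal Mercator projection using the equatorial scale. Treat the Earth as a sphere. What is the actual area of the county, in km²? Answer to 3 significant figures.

The Mercator projection is conformal; its linear scale factor is the same in every direction and equals sec φ = 1/cos φ.
Areal scale = k² = sec²φ = 1/cos²(64°) = 1/0.4384² = 5.204.
True area = apparent / (areal scale) = 16800 / 5.204 ≈ 3230 km².

3230 km²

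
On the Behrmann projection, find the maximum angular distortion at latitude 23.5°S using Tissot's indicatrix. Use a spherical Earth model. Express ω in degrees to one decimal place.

Behrmann is a cylindrical equal-area projection with standard parallels at ±30°. For cylindrical equal-area with standard parallel φ₀, h = cos φ / cos φ₀ and k = cos φ₀ / cos φ, so h·k = 1.
At 23.5°: h = 1.059, k = 0.9443; principal scales a = 1.059, b = 0.9443.
sin(ω/2) = (a − b)/(a + b) = 0.1146/2.003 = 0.05720, so ω = 2 arcsin(0.05720) ≈ 6.6°.

6.6°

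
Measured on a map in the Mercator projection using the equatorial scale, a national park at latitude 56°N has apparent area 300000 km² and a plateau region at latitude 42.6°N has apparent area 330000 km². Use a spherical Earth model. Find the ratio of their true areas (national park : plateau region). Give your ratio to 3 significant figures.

Mercator's areal exaggeration is sec²φ; hence true area = (apparent area) · cos²φ.
True area of national park: 300000 × cos²(56°) = 300000 × 0.3127 = 93810 km².
True area of plateau region: 330000 × cos²(42.6°) = 330000 × 0.5418 = 178800 km².
Ratio = 93810 / 178800 ≈ 0.525.

0.525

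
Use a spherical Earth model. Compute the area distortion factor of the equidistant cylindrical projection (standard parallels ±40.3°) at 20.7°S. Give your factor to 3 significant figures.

The equidistant cylindrical projection with φ₀ = 40.3° has h = 1 (meridians true) and k = cos φ₀ / cos φ along parallels.
Areal scale = h·k = 1 × cos φ₀ / cos φ; at 20.7°, h = 1.000, k = 0.8153, so h·k = 0.8153.

0.815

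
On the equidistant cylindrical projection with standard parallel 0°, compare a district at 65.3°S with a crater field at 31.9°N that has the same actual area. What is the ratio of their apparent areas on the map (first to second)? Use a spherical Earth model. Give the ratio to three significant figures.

2.03

Plate carrée maps x = Rλ, y = Rφ. The meridian scale is h = 1 and the parallel scale is k = 1/cos φ = sec φ.
Areal scale at 65.3°: h·k = 1.000 × 2.393 = 2.393.
Areal scale at 31.9°: h·k = 1.000 × 1.178 = 1.178.
Ratio = 2.393/1.178 ≈ 2.03.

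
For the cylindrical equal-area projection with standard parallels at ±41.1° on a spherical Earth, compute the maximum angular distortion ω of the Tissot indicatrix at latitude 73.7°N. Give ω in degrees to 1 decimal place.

Cylindrical equal-area (φ₀ = 41.1°): h = cos φ / cos 41.1° along meridians, k = cos 41.1° / cos φ along parallels; h·k = 1.
At 73.7°: h = 0.3725, k = 2.685; principal scales a = 2.685, b = 0.3725.
sin(ω/2) = (a − b)/(a + b) = 2.312/3.057 = 0.7564, so ω = 2 arcsin(0.7564) ≈ 98.3°.

98.3°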